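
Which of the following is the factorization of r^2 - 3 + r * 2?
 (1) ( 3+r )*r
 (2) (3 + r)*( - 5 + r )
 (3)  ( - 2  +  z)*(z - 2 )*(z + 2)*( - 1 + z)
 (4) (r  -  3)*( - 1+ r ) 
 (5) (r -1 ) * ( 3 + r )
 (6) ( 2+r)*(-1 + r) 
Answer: 5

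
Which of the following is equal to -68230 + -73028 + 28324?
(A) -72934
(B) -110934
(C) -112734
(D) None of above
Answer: D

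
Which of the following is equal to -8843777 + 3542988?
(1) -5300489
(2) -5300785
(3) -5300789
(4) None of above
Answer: 3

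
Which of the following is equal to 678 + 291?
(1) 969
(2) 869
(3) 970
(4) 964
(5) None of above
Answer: 1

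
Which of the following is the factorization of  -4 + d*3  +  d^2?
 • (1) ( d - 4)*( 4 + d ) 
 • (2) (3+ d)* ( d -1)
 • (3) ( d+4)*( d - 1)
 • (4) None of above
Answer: 3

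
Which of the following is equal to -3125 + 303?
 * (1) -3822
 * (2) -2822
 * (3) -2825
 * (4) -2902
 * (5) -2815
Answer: 2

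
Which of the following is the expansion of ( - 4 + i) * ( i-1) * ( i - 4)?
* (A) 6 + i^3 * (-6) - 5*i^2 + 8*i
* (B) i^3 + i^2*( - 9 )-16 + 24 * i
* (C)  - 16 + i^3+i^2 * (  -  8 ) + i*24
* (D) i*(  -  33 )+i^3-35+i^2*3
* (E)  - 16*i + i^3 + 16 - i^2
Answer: B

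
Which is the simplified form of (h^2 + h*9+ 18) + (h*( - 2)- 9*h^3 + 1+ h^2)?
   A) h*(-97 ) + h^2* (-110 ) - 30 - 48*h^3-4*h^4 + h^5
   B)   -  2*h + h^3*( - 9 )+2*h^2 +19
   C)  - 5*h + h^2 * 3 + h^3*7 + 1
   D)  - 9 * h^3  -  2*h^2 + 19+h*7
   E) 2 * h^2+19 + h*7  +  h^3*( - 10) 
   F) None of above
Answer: F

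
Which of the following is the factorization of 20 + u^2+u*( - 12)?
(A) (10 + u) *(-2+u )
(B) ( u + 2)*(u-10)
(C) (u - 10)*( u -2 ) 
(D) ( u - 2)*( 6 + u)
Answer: C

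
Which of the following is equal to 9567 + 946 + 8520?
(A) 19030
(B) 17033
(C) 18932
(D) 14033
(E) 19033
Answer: E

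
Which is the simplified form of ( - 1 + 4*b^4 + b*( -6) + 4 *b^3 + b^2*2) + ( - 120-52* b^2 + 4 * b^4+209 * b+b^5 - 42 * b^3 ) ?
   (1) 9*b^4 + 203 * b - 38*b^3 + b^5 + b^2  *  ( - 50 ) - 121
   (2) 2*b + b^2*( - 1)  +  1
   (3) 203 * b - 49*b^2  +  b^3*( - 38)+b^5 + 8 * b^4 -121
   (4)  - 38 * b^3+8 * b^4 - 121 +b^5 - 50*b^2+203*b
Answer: 4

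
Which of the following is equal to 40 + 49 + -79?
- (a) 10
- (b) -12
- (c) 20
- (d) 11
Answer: a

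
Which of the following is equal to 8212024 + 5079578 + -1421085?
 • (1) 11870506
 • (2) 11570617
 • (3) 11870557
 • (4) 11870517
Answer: 4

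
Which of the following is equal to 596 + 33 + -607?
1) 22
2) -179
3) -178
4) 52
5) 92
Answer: 1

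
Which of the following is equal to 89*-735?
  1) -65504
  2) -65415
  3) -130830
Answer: 2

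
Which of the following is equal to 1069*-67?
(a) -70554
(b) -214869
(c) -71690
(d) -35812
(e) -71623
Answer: e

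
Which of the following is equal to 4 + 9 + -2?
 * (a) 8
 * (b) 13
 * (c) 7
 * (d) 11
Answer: d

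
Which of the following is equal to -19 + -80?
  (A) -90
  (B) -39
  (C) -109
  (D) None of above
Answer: D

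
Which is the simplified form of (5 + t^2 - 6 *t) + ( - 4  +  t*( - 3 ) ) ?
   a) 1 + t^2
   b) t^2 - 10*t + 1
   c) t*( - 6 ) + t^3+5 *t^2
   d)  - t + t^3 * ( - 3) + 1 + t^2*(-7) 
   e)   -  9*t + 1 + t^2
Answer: e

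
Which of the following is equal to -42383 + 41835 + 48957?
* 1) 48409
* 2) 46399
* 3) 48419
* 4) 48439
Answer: 1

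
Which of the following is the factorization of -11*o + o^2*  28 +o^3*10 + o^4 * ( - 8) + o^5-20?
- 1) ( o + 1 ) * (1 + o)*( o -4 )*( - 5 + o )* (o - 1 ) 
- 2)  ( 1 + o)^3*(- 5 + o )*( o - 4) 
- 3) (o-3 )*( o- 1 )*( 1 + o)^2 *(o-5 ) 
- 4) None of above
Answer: 1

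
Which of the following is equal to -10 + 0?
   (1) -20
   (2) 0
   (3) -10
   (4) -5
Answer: 3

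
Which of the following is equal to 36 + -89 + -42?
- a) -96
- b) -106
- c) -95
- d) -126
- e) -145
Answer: c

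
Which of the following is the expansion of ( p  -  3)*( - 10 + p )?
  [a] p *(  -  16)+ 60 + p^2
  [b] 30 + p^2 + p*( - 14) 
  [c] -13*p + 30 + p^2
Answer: c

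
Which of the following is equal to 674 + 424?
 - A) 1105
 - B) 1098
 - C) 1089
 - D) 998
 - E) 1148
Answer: B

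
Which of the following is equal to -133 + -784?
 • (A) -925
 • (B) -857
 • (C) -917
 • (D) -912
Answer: C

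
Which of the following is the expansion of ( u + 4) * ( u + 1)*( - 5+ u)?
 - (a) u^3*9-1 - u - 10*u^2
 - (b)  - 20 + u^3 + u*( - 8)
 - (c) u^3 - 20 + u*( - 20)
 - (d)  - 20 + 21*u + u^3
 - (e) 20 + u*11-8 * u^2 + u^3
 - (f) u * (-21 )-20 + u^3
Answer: f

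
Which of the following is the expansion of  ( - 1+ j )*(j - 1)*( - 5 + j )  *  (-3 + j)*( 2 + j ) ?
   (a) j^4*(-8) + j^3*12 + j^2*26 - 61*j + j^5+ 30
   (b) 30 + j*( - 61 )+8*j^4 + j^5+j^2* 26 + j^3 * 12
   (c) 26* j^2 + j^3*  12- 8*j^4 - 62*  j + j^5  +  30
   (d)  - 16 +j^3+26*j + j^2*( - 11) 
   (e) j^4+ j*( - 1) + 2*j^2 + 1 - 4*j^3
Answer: a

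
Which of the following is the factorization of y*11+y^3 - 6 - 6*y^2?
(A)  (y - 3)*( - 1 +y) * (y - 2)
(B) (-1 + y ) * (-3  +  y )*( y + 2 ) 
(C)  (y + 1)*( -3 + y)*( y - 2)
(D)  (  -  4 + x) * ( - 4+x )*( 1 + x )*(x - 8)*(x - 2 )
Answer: A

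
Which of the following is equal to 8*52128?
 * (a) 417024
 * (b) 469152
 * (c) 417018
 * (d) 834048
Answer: a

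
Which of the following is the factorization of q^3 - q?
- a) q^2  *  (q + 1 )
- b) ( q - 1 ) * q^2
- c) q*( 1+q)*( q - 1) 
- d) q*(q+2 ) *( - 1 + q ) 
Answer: c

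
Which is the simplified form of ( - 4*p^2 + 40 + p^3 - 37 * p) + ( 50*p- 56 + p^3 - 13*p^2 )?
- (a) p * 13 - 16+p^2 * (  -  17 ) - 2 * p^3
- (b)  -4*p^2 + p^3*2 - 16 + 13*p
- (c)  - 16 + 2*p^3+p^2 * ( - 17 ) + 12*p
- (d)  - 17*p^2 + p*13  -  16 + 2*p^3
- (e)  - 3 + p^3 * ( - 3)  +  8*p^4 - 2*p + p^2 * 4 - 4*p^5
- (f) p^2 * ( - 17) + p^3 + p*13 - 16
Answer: d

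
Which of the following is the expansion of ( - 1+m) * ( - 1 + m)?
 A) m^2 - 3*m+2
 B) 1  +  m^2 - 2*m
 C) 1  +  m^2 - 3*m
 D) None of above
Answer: B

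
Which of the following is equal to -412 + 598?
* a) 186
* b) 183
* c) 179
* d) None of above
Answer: a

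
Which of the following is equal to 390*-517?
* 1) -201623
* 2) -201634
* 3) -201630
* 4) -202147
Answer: 3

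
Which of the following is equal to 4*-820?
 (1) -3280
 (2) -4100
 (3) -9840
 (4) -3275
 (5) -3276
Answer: 1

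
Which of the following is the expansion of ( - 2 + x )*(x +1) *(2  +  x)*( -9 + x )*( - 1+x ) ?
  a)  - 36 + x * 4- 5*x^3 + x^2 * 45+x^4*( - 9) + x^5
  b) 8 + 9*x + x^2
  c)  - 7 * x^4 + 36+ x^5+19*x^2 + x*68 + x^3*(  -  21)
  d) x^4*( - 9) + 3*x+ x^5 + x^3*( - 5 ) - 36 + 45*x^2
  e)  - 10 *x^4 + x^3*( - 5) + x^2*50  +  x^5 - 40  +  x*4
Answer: a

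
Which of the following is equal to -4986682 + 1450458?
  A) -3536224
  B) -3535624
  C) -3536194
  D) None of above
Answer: A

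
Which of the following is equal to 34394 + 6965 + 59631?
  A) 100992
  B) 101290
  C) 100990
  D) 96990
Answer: C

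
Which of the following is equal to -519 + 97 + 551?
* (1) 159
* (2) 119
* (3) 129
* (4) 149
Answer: 3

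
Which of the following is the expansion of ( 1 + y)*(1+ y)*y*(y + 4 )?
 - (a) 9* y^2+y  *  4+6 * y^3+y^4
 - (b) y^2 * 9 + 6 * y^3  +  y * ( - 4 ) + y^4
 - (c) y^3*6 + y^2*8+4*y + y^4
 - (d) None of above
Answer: a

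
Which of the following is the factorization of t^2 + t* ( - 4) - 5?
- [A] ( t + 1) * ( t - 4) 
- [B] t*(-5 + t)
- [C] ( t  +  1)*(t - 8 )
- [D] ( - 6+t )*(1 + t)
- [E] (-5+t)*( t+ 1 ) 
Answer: E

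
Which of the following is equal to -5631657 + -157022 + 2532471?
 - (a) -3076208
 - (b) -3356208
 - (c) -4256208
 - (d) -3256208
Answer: d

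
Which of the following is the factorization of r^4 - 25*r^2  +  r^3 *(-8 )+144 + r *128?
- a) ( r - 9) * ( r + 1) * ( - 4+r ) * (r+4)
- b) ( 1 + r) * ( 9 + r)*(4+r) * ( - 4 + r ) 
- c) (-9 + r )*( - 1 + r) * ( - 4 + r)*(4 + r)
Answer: a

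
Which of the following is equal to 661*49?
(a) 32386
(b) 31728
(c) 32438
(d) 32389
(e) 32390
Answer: d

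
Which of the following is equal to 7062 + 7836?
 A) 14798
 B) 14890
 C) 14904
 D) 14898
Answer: D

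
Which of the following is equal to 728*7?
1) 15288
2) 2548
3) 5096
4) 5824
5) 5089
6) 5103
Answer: 3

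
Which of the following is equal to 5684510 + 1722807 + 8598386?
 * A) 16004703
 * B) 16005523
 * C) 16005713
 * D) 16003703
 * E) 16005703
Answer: E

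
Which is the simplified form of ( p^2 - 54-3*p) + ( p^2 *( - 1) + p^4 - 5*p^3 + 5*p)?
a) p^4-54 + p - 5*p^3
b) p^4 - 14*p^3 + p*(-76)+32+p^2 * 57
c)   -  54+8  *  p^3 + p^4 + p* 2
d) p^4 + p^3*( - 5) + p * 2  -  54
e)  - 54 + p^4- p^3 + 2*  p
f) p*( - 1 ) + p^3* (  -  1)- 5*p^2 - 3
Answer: d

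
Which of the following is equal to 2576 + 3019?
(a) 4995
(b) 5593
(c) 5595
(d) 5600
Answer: c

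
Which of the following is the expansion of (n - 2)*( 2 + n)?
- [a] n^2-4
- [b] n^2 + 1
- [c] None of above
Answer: a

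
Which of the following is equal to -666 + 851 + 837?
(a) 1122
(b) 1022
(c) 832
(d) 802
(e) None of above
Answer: b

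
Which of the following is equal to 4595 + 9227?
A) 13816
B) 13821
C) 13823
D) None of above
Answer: D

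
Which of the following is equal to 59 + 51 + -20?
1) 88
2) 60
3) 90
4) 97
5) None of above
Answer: 3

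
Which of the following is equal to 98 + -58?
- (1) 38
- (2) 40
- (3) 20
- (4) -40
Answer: 2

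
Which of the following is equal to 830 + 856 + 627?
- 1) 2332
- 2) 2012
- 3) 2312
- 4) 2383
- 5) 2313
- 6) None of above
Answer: 5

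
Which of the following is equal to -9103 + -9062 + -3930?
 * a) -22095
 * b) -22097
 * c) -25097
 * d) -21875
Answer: a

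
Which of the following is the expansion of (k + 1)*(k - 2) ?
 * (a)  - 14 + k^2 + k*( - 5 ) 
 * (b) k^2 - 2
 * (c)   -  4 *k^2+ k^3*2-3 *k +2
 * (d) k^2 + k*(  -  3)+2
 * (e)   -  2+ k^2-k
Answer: e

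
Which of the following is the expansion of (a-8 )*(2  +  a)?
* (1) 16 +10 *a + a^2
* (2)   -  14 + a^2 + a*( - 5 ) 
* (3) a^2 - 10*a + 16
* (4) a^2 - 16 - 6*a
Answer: 4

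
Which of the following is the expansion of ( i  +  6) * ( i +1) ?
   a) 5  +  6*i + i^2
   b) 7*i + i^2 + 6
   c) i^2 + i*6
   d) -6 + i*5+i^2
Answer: b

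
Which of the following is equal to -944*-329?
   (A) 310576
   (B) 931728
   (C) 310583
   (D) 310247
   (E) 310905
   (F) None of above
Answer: A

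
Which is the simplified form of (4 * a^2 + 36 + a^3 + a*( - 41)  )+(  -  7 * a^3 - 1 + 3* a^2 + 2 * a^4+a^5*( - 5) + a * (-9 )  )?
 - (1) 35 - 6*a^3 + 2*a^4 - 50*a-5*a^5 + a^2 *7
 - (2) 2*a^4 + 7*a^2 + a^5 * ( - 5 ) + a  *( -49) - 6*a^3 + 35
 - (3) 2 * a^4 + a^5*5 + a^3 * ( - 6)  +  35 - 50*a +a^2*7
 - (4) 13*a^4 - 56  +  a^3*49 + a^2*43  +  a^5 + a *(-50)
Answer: 1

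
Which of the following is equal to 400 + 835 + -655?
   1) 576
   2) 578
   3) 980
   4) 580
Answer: 4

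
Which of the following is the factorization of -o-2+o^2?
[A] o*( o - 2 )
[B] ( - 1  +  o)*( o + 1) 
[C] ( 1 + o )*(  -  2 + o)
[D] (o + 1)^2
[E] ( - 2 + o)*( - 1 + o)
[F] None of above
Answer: C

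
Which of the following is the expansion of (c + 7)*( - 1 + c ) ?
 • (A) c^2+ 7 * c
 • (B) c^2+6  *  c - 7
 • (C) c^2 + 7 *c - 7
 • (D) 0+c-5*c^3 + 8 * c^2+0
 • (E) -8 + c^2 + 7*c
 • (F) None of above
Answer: B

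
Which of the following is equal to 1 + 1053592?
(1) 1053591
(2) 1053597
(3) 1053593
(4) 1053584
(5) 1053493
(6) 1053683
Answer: 3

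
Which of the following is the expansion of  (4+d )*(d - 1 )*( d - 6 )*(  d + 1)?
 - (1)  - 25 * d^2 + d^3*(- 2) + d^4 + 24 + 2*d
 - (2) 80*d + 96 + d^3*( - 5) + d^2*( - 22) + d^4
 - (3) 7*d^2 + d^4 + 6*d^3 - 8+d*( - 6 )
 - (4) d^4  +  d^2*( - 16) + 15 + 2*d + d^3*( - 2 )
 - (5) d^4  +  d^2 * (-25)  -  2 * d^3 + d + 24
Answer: 1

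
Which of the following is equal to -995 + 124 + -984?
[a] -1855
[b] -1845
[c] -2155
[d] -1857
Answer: a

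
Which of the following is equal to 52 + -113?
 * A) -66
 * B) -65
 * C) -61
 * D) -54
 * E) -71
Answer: C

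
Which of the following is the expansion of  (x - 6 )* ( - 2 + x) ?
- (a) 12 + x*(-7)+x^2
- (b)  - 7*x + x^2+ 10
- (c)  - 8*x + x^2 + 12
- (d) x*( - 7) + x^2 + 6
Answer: c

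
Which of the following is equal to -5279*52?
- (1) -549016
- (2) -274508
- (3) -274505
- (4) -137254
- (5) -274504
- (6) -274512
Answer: 2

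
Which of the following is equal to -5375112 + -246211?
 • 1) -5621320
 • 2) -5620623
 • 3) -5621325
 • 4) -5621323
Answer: 4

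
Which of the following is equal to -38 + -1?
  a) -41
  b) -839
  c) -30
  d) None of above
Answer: d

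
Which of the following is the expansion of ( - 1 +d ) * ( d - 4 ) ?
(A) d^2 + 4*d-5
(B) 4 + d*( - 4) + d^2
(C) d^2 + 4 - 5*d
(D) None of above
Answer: C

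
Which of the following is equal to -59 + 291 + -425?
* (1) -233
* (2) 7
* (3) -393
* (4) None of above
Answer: 4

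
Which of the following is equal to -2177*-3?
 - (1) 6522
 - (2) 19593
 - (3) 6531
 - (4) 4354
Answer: 3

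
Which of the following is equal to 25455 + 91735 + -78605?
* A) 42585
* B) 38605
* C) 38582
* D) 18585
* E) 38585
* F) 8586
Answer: E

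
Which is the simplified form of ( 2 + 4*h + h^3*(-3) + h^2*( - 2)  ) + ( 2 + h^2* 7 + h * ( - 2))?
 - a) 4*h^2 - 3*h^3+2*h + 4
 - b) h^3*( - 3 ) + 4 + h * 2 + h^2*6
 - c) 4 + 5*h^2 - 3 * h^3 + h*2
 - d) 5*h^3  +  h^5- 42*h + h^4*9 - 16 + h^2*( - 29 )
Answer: c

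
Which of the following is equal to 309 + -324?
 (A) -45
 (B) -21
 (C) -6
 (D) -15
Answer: D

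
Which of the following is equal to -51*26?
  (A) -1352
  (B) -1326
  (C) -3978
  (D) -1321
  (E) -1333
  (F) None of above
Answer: B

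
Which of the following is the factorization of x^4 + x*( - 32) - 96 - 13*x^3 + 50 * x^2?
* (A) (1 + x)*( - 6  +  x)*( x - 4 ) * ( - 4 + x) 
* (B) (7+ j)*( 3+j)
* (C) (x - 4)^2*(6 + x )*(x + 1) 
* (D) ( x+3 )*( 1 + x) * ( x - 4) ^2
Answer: A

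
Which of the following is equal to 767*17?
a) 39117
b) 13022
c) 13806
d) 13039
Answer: d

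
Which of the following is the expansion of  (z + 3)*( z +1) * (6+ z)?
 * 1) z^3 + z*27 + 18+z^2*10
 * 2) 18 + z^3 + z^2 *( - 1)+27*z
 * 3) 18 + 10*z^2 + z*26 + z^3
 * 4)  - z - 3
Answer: 1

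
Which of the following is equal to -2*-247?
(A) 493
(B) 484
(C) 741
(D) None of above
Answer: D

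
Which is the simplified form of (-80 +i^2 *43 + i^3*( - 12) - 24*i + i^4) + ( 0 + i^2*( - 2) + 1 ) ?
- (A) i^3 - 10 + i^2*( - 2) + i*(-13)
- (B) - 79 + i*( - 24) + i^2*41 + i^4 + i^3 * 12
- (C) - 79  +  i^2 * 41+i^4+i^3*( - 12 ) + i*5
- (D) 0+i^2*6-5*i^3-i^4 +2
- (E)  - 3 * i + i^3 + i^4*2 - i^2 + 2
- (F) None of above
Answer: F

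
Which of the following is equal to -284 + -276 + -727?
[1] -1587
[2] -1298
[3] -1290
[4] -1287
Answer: 4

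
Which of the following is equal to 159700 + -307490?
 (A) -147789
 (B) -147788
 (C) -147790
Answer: C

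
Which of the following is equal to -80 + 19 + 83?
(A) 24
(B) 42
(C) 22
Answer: C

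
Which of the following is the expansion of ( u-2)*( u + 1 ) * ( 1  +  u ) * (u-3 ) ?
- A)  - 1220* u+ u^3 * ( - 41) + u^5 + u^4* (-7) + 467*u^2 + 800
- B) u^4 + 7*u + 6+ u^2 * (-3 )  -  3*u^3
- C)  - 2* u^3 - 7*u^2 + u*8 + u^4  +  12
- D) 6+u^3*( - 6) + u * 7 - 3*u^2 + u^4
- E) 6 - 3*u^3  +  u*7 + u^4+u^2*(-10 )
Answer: B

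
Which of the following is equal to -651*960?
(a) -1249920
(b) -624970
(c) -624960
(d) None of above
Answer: c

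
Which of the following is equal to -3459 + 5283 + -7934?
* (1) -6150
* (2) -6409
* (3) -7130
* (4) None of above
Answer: 4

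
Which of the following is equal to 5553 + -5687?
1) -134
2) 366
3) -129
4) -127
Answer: 1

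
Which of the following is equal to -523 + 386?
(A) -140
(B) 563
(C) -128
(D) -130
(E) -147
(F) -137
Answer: F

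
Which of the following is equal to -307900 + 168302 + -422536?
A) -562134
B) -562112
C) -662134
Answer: A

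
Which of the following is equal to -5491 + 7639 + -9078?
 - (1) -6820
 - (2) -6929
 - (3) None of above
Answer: 3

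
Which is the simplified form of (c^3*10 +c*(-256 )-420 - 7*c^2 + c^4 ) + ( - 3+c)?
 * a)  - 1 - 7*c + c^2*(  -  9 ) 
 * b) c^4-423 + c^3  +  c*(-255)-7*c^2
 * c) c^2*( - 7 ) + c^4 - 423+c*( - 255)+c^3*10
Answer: c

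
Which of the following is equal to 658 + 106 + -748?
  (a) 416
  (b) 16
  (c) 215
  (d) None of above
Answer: b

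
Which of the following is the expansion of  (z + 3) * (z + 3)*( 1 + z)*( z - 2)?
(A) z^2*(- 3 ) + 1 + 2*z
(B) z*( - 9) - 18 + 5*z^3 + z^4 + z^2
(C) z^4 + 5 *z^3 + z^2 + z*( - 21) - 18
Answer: C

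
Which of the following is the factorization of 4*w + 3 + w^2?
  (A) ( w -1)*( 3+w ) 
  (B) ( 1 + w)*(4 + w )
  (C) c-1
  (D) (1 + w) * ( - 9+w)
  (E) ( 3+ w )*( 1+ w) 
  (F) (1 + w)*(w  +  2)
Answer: E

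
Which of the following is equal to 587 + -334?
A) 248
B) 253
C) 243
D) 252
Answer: B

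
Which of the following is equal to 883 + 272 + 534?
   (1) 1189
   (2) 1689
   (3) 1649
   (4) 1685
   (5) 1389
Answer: 2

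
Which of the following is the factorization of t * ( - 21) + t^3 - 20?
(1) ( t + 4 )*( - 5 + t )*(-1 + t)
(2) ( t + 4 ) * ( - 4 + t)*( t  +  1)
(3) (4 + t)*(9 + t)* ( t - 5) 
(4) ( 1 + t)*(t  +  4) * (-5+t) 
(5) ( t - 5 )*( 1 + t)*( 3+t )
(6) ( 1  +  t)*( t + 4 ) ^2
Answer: 4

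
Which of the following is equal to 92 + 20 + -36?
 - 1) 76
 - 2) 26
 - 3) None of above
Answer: 1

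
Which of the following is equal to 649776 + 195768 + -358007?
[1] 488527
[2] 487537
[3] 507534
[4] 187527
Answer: 2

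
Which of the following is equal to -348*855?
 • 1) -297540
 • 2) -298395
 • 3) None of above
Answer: 1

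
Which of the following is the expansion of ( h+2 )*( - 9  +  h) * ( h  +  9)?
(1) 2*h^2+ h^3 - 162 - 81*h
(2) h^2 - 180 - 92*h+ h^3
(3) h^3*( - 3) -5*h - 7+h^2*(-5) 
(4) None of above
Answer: 1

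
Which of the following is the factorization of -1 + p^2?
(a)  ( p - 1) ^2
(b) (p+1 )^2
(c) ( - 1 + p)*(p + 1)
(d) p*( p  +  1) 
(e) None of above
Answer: c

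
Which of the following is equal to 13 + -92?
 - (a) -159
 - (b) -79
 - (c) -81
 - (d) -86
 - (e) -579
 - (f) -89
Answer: b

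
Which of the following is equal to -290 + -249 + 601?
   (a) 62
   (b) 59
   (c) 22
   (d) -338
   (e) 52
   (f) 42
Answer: a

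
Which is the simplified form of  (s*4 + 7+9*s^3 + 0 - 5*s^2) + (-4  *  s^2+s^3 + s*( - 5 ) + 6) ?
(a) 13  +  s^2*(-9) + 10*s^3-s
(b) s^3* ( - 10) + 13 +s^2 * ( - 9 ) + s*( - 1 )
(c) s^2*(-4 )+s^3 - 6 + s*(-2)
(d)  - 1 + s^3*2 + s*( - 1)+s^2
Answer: a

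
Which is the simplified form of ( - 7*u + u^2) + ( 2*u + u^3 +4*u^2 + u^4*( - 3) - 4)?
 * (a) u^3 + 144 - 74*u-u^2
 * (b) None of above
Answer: b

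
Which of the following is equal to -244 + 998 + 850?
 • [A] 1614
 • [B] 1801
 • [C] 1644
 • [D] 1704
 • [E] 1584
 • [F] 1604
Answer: F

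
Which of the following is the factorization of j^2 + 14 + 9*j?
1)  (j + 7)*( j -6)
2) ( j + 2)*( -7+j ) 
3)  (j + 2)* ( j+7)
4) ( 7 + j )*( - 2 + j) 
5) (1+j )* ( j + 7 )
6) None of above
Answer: 3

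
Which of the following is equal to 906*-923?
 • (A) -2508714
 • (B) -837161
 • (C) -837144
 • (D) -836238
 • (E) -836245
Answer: D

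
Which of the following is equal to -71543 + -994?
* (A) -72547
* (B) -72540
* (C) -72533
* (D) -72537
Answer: D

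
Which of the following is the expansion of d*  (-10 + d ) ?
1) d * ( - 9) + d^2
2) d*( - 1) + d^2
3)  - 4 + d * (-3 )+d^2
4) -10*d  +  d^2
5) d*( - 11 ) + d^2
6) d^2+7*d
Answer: 4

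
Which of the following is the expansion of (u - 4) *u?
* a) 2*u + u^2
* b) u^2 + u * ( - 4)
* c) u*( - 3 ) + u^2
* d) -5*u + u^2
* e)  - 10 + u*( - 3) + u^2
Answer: b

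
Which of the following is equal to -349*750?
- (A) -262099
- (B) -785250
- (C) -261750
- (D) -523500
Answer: C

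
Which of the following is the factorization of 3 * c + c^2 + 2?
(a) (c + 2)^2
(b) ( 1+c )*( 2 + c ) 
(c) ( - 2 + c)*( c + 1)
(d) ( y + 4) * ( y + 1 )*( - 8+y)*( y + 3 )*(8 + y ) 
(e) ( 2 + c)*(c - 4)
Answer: b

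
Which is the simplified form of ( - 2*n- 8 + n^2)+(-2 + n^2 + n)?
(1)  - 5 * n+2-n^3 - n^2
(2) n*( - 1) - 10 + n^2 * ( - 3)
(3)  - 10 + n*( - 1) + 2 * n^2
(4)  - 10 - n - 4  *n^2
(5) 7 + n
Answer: 3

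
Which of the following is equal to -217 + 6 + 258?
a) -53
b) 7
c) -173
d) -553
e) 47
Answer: e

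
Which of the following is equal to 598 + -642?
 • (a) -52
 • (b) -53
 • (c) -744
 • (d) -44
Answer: d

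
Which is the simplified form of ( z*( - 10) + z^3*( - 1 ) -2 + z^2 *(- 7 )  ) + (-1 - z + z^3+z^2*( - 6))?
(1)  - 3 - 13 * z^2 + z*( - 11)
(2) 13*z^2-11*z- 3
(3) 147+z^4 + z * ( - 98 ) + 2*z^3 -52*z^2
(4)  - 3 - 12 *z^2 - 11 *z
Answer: 1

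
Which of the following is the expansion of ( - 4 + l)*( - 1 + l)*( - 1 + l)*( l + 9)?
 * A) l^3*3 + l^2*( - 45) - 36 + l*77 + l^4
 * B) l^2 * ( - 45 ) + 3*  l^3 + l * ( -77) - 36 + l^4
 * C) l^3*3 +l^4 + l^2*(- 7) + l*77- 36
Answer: A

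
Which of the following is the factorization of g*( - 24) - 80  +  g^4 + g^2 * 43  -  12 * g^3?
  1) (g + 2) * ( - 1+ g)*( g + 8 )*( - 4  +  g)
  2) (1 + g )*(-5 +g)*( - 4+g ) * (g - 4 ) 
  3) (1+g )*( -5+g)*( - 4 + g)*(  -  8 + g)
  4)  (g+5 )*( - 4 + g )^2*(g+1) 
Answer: 2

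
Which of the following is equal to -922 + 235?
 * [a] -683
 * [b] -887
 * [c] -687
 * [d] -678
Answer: c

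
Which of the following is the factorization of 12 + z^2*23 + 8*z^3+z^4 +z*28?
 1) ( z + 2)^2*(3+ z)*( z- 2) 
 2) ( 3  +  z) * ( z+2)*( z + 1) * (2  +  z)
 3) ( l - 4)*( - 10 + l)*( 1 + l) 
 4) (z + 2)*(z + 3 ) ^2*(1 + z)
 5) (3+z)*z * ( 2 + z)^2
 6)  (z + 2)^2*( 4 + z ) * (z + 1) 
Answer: 2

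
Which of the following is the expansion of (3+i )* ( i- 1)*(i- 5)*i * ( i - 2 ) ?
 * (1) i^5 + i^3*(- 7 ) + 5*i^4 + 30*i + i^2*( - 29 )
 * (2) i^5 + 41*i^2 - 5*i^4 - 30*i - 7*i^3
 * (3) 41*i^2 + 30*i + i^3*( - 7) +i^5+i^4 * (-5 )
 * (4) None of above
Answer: 2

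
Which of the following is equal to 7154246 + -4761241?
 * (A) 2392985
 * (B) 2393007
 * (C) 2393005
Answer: C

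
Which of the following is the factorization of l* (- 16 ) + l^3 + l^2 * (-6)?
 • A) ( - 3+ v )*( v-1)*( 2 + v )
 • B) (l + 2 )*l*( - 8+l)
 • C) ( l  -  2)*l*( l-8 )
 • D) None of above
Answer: B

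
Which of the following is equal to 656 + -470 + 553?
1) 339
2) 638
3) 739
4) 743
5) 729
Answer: 3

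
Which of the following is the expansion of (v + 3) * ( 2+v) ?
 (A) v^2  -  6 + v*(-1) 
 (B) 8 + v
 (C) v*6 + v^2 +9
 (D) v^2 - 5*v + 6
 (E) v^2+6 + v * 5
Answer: E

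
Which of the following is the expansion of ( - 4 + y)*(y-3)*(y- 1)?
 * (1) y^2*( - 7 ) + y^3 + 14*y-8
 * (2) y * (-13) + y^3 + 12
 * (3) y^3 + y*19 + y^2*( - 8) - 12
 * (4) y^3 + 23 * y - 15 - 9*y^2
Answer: 3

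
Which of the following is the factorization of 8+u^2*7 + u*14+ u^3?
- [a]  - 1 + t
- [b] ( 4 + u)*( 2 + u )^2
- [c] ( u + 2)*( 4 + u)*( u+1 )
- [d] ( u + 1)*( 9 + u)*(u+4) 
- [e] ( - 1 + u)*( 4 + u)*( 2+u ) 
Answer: c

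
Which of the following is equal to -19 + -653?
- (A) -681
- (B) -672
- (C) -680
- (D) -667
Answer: B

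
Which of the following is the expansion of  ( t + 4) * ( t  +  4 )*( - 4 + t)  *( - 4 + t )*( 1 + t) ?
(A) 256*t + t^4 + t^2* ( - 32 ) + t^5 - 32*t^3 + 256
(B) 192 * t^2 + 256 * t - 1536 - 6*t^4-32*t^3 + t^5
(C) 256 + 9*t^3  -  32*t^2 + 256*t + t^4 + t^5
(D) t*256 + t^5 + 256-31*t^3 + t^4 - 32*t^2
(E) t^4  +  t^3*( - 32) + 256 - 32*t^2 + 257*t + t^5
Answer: A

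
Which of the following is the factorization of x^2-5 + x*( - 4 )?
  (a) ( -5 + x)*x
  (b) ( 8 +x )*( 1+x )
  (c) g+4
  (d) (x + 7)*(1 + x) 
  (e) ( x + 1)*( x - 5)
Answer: e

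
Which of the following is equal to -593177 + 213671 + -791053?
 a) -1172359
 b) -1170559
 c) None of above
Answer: b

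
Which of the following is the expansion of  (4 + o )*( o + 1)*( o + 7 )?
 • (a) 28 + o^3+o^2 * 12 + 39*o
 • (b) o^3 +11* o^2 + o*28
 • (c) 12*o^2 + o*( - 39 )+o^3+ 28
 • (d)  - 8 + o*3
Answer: a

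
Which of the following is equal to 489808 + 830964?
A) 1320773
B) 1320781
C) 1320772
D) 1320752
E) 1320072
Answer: C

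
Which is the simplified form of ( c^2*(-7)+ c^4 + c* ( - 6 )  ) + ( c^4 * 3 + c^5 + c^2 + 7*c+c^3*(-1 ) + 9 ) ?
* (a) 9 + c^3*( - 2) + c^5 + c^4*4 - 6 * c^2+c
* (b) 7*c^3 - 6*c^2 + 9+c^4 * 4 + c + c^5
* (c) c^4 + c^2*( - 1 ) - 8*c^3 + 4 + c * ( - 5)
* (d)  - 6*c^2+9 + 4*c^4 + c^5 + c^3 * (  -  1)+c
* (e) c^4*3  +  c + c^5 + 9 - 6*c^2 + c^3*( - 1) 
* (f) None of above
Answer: d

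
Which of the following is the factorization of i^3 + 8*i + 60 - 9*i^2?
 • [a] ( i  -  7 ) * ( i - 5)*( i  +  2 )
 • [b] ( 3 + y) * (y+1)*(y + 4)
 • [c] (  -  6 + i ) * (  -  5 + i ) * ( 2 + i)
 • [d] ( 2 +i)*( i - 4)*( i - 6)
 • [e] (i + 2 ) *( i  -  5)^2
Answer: c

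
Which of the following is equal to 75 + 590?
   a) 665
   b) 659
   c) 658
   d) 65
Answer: a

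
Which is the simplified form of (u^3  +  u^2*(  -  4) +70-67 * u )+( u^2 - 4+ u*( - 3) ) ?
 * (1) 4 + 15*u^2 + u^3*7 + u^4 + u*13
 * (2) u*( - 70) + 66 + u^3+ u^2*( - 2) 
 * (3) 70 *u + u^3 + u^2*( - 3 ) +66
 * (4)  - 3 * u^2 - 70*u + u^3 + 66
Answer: 4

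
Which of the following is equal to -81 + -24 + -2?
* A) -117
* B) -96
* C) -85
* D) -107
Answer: D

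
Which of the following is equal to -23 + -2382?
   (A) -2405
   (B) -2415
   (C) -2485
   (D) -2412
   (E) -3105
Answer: A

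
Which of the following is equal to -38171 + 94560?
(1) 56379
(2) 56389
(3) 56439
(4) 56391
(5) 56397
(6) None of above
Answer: 2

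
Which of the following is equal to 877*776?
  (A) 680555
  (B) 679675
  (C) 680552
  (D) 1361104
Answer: C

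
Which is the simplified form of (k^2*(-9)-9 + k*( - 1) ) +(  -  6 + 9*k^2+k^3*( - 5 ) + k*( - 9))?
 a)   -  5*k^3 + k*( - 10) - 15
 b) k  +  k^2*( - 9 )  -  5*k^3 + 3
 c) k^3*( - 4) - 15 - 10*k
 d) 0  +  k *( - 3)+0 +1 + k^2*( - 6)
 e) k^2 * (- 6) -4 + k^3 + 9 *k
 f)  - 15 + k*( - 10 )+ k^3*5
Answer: a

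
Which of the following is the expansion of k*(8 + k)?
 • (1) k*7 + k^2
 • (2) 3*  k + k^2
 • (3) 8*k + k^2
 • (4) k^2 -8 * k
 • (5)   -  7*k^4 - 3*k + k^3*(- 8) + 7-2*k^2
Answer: 3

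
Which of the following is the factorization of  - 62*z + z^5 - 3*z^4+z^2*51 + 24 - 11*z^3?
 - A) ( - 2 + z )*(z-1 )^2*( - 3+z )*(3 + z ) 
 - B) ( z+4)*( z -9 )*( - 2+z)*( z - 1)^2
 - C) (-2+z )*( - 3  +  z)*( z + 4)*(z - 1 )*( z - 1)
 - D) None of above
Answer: C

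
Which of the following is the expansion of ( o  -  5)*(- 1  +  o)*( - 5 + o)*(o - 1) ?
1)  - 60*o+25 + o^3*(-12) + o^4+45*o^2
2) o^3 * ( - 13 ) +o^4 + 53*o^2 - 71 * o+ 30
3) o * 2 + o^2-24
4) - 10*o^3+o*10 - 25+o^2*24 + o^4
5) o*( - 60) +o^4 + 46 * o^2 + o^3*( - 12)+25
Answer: 5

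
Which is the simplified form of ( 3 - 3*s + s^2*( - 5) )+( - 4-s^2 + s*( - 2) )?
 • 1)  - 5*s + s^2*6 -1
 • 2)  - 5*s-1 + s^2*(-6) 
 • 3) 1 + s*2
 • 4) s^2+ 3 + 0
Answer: 2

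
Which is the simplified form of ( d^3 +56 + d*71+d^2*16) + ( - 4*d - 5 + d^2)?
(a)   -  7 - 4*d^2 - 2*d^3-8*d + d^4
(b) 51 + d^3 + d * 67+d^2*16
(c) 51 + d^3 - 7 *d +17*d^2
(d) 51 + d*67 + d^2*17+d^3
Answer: d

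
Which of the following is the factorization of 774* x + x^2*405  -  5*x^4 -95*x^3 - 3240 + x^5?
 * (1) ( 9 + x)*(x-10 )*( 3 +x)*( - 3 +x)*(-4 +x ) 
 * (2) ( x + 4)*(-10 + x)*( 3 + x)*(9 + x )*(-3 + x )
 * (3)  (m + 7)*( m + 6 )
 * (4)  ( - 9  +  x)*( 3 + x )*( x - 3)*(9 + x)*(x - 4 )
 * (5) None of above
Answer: 1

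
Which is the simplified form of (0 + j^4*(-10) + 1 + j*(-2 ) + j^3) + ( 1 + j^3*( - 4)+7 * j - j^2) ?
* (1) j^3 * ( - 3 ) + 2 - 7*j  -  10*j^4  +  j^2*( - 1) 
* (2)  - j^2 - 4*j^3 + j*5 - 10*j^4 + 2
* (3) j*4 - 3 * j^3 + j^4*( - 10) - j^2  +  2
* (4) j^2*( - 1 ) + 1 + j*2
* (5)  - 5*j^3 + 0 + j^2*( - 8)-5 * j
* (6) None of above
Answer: 6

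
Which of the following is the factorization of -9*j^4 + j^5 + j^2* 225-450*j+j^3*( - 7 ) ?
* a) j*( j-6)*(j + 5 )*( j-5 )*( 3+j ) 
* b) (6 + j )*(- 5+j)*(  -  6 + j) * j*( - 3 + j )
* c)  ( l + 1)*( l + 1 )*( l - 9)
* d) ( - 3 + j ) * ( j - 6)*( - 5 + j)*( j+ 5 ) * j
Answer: d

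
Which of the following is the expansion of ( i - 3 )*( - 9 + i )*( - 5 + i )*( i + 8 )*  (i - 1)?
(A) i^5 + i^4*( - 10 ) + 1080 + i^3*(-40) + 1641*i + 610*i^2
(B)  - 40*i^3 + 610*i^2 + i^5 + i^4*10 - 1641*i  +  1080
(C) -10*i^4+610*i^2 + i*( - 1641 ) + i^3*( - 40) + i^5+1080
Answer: C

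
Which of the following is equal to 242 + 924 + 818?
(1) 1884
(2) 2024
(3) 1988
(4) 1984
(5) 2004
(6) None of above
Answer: 4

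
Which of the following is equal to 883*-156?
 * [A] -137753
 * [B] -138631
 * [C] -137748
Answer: C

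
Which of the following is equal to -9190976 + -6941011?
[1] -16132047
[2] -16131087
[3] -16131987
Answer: 3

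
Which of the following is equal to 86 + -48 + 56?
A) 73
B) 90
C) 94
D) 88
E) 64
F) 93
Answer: C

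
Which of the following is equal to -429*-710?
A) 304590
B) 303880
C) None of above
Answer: A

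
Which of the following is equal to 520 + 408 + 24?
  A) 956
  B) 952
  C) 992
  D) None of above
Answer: B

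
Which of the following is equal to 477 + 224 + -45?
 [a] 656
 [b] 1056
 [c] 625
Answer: a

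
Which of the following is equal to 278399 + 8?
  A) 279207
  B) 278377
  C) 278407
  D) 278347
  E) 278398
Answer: C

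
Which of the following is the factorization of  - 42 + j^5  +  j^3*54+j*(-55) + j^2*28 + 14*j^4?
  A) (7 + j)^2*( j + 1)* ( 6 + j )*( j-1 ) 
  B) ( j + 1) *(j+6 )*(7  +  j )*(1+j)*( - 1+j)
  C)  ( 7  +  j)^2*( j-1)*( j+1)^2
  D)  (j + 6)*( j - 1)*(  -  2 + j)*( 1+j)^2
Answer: B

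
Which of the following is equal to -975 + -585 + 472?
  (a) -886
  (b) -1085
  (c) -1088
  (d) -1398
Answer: c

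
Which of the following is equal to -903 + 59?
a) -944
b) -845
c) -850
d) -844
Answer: d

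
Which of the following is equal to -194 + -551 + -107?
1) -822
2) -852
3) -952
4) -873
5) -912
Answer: 2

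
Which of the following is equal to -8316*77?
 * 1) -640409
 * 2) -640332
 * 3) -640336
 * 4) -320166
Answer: 2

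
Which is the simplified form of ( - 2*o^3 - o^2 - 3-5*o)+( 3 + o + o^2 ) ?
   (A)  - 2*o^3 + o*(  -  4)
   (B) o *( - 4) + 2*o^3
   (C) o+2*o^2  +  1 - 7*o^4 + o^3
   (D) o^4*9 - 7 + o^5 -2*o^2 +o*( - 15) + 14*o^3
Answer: A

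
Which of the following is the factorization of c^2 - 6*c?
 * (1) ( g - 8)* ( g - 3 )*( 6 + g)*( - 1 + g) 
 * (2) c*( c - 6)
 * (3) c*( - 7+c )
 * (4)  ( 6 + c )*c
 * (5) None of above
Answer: 2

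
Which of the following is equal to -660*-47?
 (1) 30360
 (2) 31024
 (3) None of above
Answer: 3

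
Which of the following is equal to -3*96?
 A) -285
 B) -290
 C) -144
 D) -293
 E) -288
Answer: E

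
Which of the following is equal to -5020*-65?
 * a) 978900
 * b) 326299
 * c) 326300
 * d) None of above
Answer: c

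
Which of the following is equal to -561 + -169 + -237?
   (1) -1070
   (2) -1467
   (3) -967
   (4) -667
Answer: 3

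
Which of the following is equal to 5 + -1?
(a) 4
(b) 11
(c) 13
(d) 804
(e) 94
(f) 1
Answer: a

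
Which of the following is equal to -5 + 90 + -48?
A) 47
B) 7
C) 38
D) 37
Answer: D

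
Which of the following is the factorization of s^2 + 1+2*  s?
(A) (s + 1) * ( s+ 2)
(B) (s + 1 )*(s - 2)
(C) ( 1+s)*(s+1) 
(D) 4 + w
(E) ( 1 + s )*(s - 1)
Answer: C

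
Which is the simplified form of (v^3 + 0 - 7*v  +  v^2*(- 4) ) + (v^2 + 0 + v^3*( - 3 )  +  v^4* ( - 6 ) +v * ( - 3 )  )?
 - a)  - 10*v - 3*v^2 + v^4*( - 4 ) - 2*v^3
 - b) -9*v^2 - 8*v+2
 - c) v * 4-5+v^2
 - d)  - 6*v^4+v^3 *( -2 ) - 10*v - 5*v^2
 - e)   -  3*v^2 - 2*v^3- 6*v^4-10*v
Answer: e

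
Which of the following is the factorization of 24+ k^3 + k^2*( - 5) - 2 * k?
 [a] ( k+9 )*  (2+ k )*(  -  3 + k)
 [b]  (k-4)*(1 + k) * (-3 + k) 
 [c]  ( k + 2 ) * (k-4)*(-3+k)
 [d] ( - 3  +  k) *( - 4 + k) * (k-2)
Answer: c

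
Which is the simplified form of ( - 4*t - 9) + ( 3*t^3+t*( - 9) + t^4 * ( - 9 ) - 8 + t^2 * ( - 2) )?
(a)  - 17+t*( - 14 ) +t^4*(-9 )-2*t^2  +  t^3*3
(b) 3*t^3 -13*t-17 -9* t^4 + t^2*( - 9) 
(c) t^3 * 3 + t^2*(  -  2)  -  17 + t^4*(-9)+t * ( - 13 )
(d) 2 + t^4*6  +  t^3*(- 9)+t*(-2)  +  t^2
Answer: c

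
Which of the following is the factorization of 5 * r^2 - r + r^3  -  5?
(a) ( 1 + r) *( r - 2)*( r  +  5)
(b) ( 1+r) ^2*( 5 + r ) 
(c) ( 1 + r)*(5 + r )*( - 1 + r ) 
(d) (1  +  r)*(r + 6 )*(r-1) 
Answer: c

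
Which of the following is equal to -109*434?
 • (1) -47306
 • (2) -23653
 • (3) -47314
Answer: 1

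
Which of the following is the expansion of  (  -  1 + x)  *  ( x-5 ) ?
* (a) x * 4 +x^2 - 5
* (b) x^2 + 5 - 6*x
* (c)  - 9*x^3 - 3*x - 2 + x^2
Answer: b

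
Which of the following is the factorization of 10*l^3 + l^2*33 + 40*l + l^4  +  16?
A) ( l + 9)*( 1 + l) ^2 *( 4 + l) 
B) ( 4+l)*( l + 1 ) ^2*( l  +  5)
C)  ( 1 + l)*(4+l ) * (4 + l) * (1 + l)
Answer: C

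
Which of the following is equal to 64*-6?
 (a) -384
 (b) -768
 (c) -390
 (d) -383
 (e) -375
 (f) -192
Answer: a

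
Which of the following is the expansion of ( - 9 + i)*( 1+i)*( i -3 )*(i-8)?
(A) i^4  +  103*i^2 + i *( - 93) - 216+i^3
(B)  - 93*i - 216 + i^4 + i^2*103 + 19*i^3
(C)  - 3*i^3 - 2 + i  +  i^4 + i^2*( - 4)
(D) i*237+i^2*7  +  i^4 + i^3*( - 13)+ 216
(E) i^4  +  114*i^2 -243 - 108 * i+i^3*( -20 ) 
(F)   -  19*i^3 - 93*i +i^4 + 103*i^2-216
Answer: F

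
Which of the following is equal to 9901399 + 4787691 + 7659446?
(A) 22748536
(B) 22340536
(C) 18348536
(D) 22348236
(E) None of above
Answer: E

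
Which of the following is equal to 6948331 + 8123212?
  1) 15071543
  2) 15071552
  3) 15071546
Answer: 1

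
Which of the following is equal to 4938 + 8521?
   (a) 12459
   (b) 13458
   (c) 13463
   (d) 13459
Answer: d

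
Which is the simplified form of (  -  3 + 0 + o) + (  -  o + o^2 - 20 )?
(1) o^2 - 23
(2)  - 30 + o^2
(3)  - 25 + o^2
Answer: 1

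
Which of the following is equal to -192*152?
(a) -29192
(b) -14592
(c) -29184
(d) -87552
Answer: c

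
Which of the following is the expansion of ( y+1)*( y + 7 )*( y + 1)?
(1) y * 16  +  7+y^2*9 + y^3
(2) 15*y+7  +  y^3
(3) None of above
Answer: 3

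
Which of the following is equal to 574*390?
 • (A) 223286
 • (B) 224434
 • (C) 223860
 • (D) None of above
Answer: C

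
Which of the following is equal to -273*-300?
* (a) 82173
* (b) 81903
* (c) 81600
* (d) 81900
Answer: d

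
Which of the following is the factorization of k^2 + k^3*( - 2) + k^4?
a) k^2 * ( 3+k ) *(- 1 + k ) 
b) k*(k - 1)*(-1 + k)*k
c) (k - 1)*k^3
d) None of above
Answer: b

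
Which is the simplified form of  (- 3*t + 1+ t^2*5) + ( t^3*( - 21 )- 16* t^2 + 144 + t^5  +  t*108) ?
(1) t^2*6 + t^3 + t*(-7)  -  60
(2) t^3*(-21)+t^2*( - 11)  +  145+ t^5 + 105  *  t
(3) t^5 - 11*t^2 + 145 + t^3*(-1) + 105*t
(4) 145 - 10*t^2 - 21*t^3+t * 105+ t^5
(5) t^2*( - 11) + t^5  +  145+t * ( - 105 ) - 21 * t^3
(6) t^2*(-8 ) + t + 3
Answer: 2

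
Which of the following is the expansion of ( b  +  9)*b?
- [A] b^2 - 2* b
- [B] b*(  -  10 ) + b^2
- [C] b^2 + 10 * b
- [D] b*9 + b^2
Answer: D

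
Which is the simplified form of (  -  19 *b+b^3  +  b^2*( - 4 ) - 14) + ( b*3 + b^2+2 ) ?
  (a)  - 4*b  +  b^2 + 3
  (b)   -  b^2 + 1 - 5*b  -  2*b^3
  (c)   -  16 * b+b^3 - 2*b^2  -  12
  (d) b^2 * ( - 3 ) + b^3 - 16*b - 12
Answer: d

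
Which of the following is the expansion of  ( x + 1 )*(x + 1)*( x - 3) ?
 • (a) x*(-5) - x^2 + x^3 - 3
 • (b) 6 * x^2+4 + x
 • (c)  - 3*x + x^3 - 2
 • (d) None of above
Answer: a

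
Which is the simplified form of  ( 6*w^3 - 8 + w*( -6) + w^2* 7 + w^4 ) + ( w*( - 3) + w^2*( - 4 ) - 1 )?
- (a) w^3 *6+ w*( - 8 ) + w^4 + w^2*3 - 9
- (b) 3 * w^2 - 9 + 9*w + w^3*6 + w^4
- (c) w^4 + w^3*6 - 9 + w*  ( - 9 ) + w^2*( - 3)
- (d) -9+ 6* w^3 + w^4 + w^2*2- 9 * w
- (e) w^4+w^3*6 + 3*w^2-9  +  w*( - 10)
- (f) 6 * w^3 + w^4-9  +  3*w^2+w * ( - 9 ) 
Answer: f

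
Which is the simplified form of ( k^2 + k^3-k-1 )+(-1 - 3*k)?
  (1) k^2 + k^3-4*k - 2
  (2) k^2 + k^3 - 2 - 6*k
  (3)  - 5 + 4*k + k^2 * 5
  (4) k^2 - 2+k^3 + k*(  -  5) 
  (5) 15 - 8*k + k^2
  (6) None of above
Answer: 1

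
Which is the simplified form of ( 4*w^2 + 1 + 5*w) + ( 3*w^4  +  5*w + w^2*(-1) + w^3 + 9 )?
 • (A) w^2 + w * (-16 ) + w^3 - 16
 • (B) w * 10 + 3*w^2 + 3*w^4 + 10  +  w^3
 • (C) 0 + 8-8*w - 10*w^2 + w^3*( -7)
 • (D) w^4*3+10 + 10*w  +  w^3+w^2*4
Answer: B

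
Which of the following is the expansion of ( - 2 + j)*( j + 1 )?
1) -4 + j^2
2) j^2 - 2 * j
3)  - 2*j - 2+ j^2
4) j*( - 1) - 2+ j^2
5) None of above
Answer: 4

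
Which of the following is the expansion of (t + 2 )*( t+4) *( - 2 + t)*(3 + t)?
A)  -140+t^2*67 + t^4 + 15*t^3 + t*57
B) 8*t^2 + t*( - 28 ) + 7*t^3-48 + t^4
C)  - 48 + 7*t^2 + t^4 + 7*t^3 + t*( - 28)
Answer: B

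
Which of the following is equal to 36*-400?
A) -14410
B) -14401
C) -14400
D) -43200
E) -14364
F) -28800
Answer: C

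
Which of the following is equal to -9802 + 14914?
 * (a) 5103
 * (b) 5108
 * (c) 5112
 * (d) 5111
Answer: c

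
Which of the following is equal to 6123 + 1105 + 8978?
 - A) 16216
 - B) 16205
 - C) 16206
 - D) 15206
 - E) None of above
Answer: C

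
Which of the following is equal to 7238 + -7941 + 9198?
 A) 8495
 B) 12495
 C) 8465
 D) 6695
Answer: A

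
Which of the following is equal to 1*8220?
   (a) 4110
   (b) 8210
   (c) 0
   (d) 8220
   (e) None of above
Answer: d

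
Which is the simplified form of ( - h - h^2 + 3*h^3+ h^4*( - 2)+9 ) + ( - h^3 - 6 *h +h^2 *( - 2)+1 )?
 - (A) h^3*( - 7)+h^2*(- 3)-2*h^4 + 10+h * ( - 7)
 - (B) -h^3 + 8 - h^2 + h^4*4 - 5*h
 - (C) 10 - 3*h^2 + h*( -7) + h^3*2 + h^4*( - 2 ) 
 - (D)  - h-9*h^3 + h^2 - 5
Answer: C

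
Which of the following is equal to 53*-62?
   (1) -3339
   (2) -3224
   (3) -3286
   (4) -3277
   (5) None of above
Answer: 3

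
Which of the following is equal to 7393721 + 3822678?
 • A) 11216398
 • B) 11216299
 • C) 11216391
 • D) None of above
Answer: D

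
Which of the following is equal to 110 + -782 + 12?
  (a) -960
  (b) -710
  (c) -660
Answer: c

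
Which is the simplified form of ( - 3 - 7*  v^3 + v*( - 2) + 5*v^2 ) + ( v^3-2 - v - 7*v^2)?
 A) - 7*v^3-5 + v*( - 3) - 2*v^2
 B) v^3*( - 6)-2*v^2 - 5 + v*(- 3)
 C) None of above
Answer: B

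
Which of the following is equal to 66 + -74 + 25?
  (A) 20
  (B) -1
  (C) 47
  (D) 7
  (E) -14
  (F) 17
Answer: F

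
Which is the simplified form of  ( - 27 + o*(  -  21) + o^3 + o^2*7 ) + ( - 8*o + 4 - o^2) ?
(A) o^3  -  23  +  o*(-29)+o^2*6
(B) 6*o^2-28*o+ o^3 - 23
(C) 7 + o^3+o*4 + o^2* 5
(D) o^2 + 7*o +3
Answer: A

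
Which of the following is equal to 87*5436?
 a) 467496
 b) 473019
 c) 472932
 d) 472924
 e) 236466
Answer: c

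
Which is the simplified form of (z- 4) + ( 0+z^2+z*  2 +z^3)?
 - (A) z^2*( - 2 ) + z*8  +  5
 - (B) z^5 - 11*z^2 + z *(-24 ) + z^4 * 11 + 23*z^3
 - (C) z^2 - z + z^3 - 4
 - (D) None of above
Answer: D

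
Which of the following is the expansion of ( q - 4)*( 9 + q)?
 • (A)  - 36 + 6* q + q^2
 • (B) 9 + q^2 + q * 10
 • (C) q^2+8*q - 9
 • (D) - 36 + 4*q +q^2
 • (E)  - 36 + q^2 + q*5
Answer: E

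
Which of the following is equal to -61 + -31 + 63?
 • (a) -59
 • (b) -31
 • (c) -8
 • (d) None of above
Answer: d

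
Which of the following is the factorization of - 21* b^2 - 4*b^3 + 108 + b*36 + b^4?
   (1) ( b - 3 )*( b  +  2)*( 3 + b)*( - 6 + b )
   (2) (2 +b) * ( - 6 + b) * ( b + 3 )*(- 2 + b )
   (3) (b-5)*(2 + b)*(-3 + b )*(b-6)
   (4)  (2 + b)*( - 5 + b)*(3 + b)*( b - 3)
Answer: 1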